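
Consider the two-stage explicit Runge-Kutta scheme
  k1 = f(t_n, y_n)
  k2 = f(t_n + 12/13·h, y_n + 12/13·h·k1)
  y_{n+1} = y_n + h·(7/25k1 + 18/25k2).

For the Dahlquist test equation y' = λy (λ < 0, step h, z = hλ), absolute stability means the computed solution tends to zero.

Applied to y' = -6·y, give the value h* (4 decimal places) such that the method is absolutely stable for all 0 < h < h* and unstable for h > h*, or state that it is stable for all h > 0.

On y'=λy, z=hλ:
  k1=λy_n ⇒ h·k1=z·y_n;  k2=λ(1+12/13z)y_n ⇒ h·k2=z(1+12/13z)y_n
  y_{n+1}/y_n = 1 + 7/25z + 18/25z(1+12/13z) = 1 + z + 216/325z²
  ⇒ R(z) = 1 + z + 216/325z².

Boundary: |R(x)|=1, x<0.
x=-0.54: |R|=0.6538
R=1: x+216/325x²=0 ⇒ x=−325/216=-1.5046; min R=1−1/(4·216/325)=0.6238>−1
Confirm numerically:
  x=-1.215: |R|=0.76612 <1
  x=-0.914: |R|=0.64122 <1
  x=-0.752: |R|=0.62384 <1
  x=-1.908: |R|=1.51151 >1
  x=-1.582: |R|=1.08135 >1
Interval (-1.5046, 0).

(-1.5046,0); λ=-6 ⇒ h* = (325/216)/6 = 0.2508.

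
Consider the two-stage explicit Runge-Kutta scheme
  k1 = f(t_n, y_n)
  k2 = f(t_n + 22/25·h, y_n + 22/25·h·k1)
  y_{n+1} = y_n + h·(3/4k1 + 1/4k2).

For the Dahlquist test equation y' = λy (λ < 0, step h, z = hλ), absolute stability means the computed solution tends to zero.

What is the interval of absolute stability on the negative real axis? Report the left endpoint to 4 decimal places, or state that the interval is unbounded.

z∈(-4.5455,0).

Set f=λy, z=hλ:
  k1=λy_n ⇒ h·k1=z·y_n;  k2=λ(1+22/25z)y_n ⇒ h·k2=z(1+22/25z)y_n
  y_{n+1}/y_n = 1 + 3/4z + 1/4z(1+22/25z) = 1 + z + 11/50z²
  ⇒ R(z) = 1 + z + 11/50z².

Find x<0 with |R(x)|<1.
x=-1.27: |R|=0.0848
R=1: x+11/50x²=0 ⇒ x=−50/11=-4.5455; min R=1−1/(4·11/50)=-0.1364>−1
Confirm numerically:
  x=-3.814: |R|=0.38625 <1
  x=-2.541: |R|=0.12053 <1
  x=-2.138: |R|=0.13237 <1
  x=-1.862: |R|=0.09925 <1
  x=-5.063: |R|=1.57647 >1
  x=-4.734: |R|=1.19637 >1
  x=-4.648: |R|=1.10486 >1
Interval (-4.5455, 0).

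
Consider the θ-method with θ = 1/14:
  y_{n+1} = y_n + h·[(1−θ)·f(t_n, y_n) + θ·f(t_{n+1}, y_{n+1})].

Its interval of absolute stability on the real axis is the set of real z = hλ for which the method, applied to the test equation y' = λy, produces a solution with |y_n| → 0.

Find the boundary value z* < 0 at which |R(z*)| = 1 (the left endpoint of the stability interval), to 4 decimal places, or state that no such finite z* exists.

left endpoint -2.3333.

Test eqn y'=λy, z=hλ:
  y_{n+1} = y_n + z·[13/14·y_n + 1/14·y_{n+1}] ⇒ (1 − 1/14z)y_{n+1} = (1 + 13/14z)y_n
  Hence R(z) = (1 + 13/14z)/(1 − 1/14z).

Need |R(x)|<1, x<0.
x=-0.54: |R|=0.4801
R=−1: 1+13/14x = −1+1/14x ⇒ -6/7x=2 ⇒ x=2/(-6/7)=-2.3333
Confirm numerically:
  x=-1.349: |R|=0.23044 <1
  x=-1.098: |R|=0.01815 <1
  x=-1.042: |R|=0.03018 <1
  x=-2.770: |R|=1.31246 >1
  x=-2.673: |R|=1.24447 >1
  x=-2.573: |R|=1.17354 >1
Interval (-2.3333, 0).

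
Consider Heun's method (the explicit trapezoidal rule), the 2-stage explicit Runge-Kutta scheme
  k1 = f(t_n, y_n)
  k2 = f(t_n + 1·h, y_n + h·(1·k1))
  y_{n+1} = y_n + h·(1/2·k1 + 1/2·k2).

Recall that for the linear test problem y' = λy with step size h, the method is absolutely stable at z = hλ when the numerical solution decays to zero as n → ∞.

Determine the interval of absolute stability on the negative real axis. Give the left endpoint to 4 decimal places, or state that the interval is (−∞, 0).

Test eqn y'=λy, z=hλ:
  order 2, 2-stage ⇒ R(z)=1+z+z^2/2
  (e.g. R(-0.72)=0.53920, |R|=0.53920)

Find x<0 with |R(x)|<1.
x=-0.72: |R|=0.5392
|R(-1.64)|=0.7048 |R(-0.99)|=0.5000 |R(-0.86)|=0.5098
Bisect:
  x_lo=-2.6499 |R|=1.8611  x_hi=-0.1098 |R|=0.8963
  mid=-1.37984 |R|=0.57214 →hi
  mid=-2.01488 |R|=1.01499 →lo
  mid=-1.69736 |R|=0.74316 →hi
  mid=-1.85612 |R|=0.86647 →hi
  mid=-1.93550 |R|=0.93758 →hi
  mid=-1.97519 |R|=0.97550 →hi
  mid=-1.99504 |R|=0.99505 →hi
  ...
  [-2.00015,-2.00000] ⇒ x*=-2.0000
Stable set (-2.0000, 0).

(-2.0000, 0).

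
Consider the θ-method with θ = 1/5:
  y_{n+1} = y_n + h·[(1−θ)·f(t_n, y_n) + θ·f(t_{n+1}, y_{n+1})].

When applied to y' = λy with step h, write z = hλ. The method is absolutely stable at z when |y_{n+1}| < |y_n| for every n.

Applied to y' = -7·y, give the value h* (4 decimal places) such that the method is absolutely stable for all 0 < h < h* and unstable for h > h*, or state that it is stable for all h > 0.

(-3.3333,0); λ=-7 ⇒ h* = (10/3)/7 = 0.4762.

Test eqn y'=λy, z=hλ:
  y_{n+1} = y_n + z·[4/5·y_n + 1/5·y_{n+1}] ⇒ (1 − 1/5z)y_{n+1} = (1 + 4/5z)y_n
  Hence R(z) = (1 + 4/5z)/(1 − 1/5z).

Find x<0 with |R(x)|<1.
x=-0.65: |R|=0.4248
R=−1: 1+4/5x = −1+1/5x ⇒ -3/5x=2 ⇒ x=2/(-3/5)=-3.3333
Confirm numerically:
  x=-2.810: |R|=0.79898 <1
  x=-2.710: |R|=0.75746 <1
  x=-2.615: |R|=0.71701 <1
  x=-2.437: |R|=0.63843 <1
  x=-3.805: |R|=1.16070 >1
  x=-3.719: |R|=1.13270 >1
  x=-3.524: |R|=1.06710 >1
Stable set (-3.3333, 0).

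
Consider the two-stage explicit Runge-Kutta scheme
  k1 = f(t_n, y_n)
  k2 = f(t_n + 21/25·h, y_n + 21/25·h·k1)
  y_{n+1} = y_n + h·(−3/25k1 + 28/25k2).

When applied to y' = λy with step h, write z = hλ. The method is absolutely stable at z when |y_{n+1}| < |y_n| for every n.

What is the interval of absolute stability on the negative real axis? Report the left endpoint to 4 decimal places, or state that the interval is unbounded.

(-1.0629, 0).

Test eqn y'=λy, z=hλ:
  k1=λy_n ⇒ h·k1=z·y_n;  k2=λ(1+21/25z)y_n ⇒ h·k2=z(1+21/25z)y_n
  y_{n+1}/y_n = 1 − 3/25z + 28/25z(1+21/25z) = 1 + z + 588/625z²
  ⇒ R(z) = 1 + z + 588/625z².

Find x<0 with |R(x)|<1.
x=-0.44: |R|=0.7421
R=1: x+588/625x²=0 ⇒ x=−625/588=-1.0629; min R=1−1/(4·588/625)=0.7343>−1
Confirm numerically:
  x=-0.907: |R|=0.86695 <1
  x=-0.757: |R|=0.78212 <1
  x=-0.538: |R|=0.73431 <1
  x=-1.424: |R|=1.48373 >1
  x=-1.335: |R|=1.34172 >1
  x=-1.240: |R|=1.20657 >1
Stable set (-1.0629, 0).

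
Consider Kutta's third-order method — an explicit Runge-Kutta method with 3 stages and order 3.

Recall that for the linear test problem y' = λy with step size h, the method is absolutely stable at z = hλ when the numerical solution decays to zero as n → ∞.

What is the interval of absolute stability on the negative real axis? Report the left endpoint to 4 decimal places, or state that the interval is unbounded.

With y'=λy (z=hλ):
  order 3, 3-stage ⇒ R(z)=1+z+z^2/2+z^3/6
  (e.g. R(-1.78)=-0.13576, |R|=0.13576)

Solve |R(x)|<1 on ℝ⁻.
x=-1.78: |R|=0.1358
|R(-2.05)|=0.3846 |R(-1.6)|=0.0027 |R(-0.96)|=0.3533
Bisect:
  x_lo=-2.8769 |R|=1.7071  x_hi=-0.2340 |R|=0.7912
  mid=-1.55547 |R|=0.02703 →hi
  mid=-2.21620 |R|=0.57459 →hi
  mid=-2.54656 |R|=1.05647 →lo
  mid=-2.38138 |R|=0.79668 →hi
  mid=-2.46397 |R|=0.92158 →hi
  mid=-2.50527 |R|=0.98774 →hi
  mid=-2.52591 |R|=1.02178 →lo
  mid=-2.51559 |R|=1.00468 →lo
  mid=-2.51043 |R|=0.99619 →hi
  ...
  [-2.51285,-2.51269] ⇒ x*=-2.5127
Interval (-2.5127, 0).

z∈(-2.5127,0).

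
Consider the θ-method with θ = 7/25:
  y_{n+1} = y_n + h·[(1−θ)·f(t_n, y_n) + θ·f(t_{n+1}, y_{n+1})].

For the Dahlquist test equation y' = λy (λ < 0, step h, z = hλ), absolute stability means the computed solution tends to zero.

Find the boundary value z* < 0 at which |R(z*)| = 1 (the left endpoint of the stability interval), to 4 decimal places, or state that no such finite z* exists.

left endpoint -4.5455.

With y'=λy (z=hλ):
  y_{n+1} = y_n + z·[18/25·y_n + 7/25·y_{n+1}] ⇒ (1 − 7/25z)y_{n+1} = (1 + 18/25z)y_n
  Hence R(z) = (1 + 18/25z)/(1 − 7/25z).

Boundary: |R(x)|=1, x<0.
x=-0.95: |R|=0.2496
R=−1: 1+18/25x = −1+7/25x ⇒ -11/25x=2 ⇒ x=2/(-11/25)=-4.5455
Confirm numerically:
  x=-4.380: |R|=0.96730 <1
  x=-4.328: |R|=0.95674 <1
  x=-2.920: |R|=0.60651 <1
  x=-1.837: |R|=0.21305 <1
  x=-4.837: |R|=1.05449 >1
  x=-4.694: |R|=1.02824 >1
  x=-4.634: |R|=1.01696 >1
So |R|<1 on (-4.5455, 0).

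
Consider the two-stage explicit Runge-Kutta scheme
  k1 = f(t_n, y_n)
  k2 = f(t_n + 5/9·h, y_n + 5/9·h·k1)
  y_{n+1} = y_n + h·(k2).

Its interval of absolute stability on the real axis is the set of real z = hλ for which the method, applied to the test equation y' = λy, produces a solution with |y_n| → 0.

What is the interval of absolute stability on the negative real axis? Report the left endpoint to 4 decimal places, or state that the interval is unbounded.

(-1.8000, 0).

On y'=λy, z=hλ:
  k1=λy_n ⇒ h·k1=z·y_n;  k2=λ(1+5/9z)y_n ⇒ h·k2=z(1+5/9z)y_n
  y_{n+1}/y_n = 1 + z(1+5/9z) = 1 + z + 5/9z²
  ⇒ R(z) = 1 + z + 5/9z².

Need |R(x)|<1, x<0.
x=-1.55: |R|=0.7847
R=1: x+5/9x²=0 ⇒ x=−9/5=-1.8000; min R=1−1/(4·5/9)=0.5500>−1
Confirm numerically:
  x=-1.412: |R|=0.69564 <1
  x=-1.039: |R|=0.56073 <1
  x=-0.941: |R|=0.55093 <1
  x=-0.786: |R|=0.55722 <1
  x=-2.214: |R|=1.50922 >1
  x=-1.954: |R|=1.16718 >1
  x=-1.824: |R|=1.02432 >1
Interval (-1.8000, 0).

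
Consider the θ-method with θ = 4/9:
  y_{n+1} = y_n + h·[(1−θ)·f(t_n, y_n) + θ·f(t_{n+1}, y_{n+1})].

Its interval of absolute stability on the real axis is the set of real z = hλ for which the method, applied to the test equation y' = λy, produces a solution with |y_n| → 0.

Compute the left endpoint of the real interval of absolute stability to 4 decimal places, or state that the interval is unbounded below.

z* = -18.0000.

With y'=λy (z=hλ):
  y_{n+1} = y_n + z·[5/9·y_n + 4/9·y_{n+1}] ⇒ (1 − 4/9z)y_{n+1} = (1 + 5/9z)y_n
  so R(z) = (1 + 5/9z)/(1 − 4/9z).

Boundary: |R(x)|=1, x<0.
x=-0.84: |R|=0.3883
R=−1: 1+5/9x = −1+4/9x ⇒ -1/9x=2 ⇒ x=2/(-1/9)=-18.0000
Confirm numerically:
  x=-12.041: |R|=0.89576 <1
  x=-10.956: |R|=0.86665 <1
  x=-9.728: |R|=0.82735 <1
  x=-18.571: |R|=1.00686 >1
  x=-18.565: |R|=1.00679 >1
  x=-18.292: |R|=1.00355 >1
Interval (-18.0000, 0).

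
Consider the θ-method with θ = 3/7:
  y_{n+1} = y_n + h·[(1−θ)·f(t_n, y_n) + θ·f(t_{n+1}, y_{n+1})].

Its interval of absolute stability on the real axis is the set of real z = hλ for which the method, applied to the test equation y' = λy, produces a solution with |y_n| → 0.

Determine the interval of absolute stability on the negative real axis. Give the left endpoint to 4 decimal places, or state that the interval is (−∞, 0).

(-14.0000, 0).

Set f=λy, z=hλ:
  y_{n+1} = y_n + z·[4/7·y_n + 3/7·y_{n+1}] ⇒ (1 − 3/7z)y_{n+1} = (1 + 4/7z)y_n
  Hence R(z) = (1 + 4/7z)/(1 − 3/7z).

Boundary: |R(x)|=1, x<0.
x=-1.22: |R|=0.1989
R=−1: 1+4/7x = −1+3/7x ⇒ -1/7x=2 ⇒ x=2/(-1/7)=-14.0000
Confirm numerically:
  x=-9.812: |R|=0.88506 <1
  x=-8.961: |R|=0.85128 <1
  x=-7.458: |R|=0.77729 <1
  x=-14.447: |R|=1.00888 >1
  x=-14.275: |R|=1.00552 >1
Stable set (-14.0000, 0).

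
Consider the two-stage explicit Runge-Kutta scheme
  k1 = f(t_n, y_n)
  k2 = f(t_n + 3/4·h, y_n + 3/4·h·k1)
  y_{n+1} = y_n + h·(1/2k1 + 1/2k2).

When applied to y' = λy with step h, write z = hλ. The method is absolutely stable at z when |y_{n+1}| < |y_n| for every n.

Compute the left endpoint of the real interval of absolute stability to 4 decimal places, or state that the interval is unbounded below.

Set f=λy, z=hλ:
  k1=λy_n ⇒ h·k1=z·y_n;  k2=λ(1+3/4z)y_n ⇒ h·k2=z(1+3/4z)y_n
  y_{n+1}/y_n = 1 + 1/2z + 1/2z(1+3/4z) = 1 + z + 3/8z²
  so R(z) = 1 + z + 3/8z².

Find x<0 with |R(x)|<1.
x=-0.4: |R|=0.6600
R=1: x+3/8x²=0 ⇒ x=−8/3=-2.6667; min R=1−1/(4·3/8)=0.3333>−1
Confirm numerically:
  x=-2.297: |R|=0.68158 <1
  x=-2.261: |R|=0.65605 <1
  x=-2.022: |R|=0.51118 <1
  x=-1.535: |R|=0.34858 <1
  x=-3.115: |R|=1.52371 >1
  x=-3.069: |R|=1.46304 >1
  x=-2.977: |R|=1.34645 >1
So |R|<1 on (-2.6667, 0).

left endpoint -2.6667.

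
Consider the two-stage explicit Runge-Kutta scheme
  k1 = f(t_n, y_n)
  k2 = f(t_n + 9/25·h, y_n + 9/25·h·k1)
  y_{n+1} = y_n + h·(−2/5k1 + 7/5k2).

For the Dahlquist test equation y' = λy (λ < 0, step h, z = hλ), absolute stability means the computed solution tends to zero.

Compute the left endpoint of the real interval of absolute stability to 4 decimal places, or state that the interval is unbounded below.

z* = -1.9841.

Set f=λy, z=hλ:
  k1=λy_n ⇒ h·k1=z·y_n;  k2=λ(1+9/25z)y_n ⇒ h·k2=z(1+9/25z)y_n
  y_{n+1}/y_n = 1 − 2/5z + 7/5z(1+9/25z) = 1 + z + 63/125z²
  so R(z) = 1 + z + 63/125z².

Boundary: |R(x)|=1, x<0.
x=-1.71: |R|=0.7637
R=1: x+63/125x²=0 ⇒ x=−125/63=-1.9841; min R=1−1/(4·63/125)=0.5040>−1
Confirm numerically:
  x=-1.765: |R|=0.80507 <1
  x=-1.702: |R|=0.75799 <1
  x=-1.477: |R|=0.62249 <1
  x=-0.890: |R|=0.50922 <1
  x=-2.373: |R|=1.46509 >1
  x=-2.056: |R|=1.07448 >1
So |R|<1 on (-1.9841, 0).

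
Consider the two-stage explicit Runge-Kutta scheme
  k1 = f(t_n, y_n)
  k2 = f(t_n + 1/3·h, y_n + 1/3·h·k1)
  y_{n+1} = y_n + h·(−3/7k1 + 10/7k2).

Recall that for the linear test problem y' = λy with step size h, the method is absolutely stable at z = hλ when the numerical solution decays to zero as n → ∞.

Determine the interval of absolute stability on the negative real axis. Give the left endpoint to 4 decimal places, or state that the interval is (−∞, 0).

(-2.1000, 0).

On y'=λy, z=hλ:
  k1=λy_n ⇒ h·k1=z·y_n;  k2=λ(1+1/3z)y_n ⇒ h·k2=z(1+1/3z)y_n
  y_{n+1}/y_n = 1 − 3/7z + 10/7z(1+1/3z) = 1 + z + 10/21z²
  ⇒ R(z) = 1 + z + 10/21z².

Need |R(x)|<1, x<0.
x=-0.91: |R|=0.4843
R=1: x+10/21x²=0 ⇒ x=−21/10=-2.1000; min R=1−1/(4·10/21)=0.4750>−1
Confirm numerically:
  x=-1.681: |R|=0.66460 <1
  x=-1.548: |R|=0.59310 <1
  x=-1.321: |R|=0.50997 <1
  x=-0.959: |R|=0.47894 <1
  x=-2.546: |R|=1.54072 >1
  x=-2.293: |R|=1.21074 >1
Stable set (-2.1000, 0).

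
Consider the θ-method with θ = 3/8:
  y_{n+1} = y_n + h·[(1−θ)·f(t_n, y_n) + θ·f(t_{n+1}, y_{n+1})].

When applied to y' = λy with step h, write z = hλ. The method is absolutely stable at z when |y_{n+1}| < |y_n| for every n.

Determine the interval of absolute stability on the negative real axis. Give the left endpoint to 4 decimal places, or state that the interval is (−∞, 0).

On y'=λy, z=hλ:
  y_{n+1} = y_n + z·[5/8·y_n + 3/8·y_{n+1}] ⇒ (1 − 3/8z)y_{n+1} = (1 + 5/8z)y_n
  Hence R(z) = (1 + 5/8z)/(1 − 3/8z).

Need |R(x)|<1, x<0.
x=-1.7: |R|=0.0382
R=−1: 1+5/8x = −1+3/8x ⇒ -1/4x=2 ⇒ x=2/(-1/4)=-8.0000
Confirm numerically:
  x=-7.486: |R|=0.96625 <1
  x=-7.256: |R|=0.95001 <1
  x=-6.553: |R|=0.89537 <1
  x=-8.433: |R|=1.02601 >1
  x=-8.057: |R|=1.00354 >1
Interval (-8.0000, 0).

(-8.0000, 0).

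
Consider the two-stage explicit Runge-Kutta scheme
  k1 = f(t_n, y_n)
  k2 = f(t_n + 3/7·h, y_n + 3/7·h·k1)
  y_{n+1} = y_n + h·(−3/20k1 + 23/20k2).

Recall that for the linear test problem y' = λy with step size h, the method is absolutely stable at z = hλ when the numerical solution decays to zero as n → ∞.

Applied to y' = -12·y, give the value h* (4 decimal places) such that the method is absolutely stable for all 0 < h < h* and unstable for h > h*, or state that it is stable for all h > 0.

(-2.0290,0); λ=-12 ⇒ h* = (140/69)/12 = 0.1691.

Set f=λy, z=hλ:
  k1=λy_n ⇒ h·k1=z·y_n;  k2=λ(1+3/7z)y_n ⇒ h·k2=z(1+3/7z)y_n
  y_{n+1}/y_n = 1 − 3/20z + 23/20z(1+3/7z) = 1 + z + 69/140z²
  so R(z) = 1 + z + 69/140z².

Find x<0 with |R(x)|<1.
x=-0.42: |R|=0.6669
R=1: x+69/140x²=0 ⇒ x=−140/69=-2.0290; min R=1−1/(4·69/140)=0.4928>−1
Confirm numerically:
  x=-1.619: |R|=0.67286 <1
  x=-1.491: |R|=0.60466 <1
  x=-1.261: |R|=0.52270 <1
  x=-2.629: |R|=1.77745 >1
  x=-2.590: |R|=1.71613 >1
  x=-2.195: |R|=1.17960 >1
Stable set (-2.0290, 0).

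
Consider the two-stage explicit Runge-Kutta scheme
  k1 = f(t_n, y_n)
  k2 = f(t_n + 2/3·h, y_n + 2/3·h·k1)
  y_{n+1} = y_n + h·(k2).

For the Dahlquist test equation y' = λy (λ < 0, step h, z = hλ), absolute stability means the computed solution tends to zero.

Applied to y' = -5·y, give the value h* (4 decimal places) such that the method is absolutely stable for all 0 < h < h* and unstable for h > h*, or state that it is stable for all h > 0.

On y'=λy, z=hλ:
  k1=λy_n ⇒ h·k1=z·y_n;  k2=λ(1+2/3z)y_n ⇒ h·k2=z(1+2/3z)y_n
  y_{n+1}/y_n = 1 + z(1+2/3z) = 1 + z + 2/3z²
  R(z) = 1 + z + 2/3z².

Find x<0 with |R(x)|<1.
x=-1.23: |R|=0.7786
R=1: x+2/3x²=0 ⇒ x=−3/2=-1.5000; min R=1−1/(4·2/3)=0.6250>−1
Confirm numerically:
  x=-1.345: |R|=0.86102 <1
  x=-1.240: |R|=0.78507 <1
  x=-1.089: |R|=0.70161 <1
  x=-2.097: |R|=1.83461 >1
  x=-1.951: |R|=1.58660 >1
Stable set (-1.5000, 0).

(-1.5000,0); λ=-5 ⇒ h* = (3/2)/5 = 0.3000.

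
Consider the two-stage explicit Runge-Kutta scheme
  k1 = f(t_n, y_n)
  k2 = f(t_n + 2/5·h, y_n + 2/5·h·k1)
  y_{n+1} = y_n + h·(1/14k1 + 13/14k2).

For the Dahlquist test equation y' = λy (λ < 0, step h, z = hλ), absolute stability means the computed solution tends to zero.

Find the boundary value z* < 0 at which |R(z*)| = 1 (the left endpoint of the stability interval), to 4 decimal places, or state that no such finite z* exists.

z* = -2.6923.

Set f=λy, z=hλ:
  k1=λy_n ⇒ h·k1=z·y_n;  k2=λ(1+2/5z)y_n ⇒ h·k2=z(1+2/5z)y_n
  y_{n+1}/y_n = 1 + 1/14z + 13/14z(1+2/5z) = 1 + z + 13/35z²
  Hence R(z) = 1 + z + 13/35z².

Boundary: |R(x)|=1, x<0.
x=-1.73: |R|=0.3816
R=1: x+13/35x²=0 ⇒ x=−35/13=-2.6923; min R=1−1/(4·13/35)=0.3269>−1
Confirm numerically:
  x=-2.604: |R|=0.91459 <1
  x=-1.541: |R|=0.34102 <1
  x=-1.500: |R|=0.33571 <1
  x=-3.158: |R|=1.54624 >1
  x=-3.039: |R|=1.39134 >1
  x=-2.982: |R|=1.32086 >1
Interval (-2.6923, 0).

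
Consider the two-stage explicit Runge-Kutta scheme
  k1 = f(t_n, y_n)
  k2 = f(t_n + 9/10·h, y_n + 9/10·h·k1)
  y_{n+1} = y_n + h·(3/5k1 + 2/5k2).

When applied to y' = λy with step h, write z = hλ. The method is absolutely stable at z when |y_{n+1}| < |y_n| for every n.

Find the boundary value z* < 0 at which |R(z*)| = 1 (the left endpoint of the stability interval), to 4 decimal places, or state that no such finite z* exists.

z* = -2.7778.

Test eqn y'=λy, z=hλ:
  k1=λy_n ⇒ h·k1=z·y_n;  k2=λ(1+9/10z)y_n ⇒ h·k2=z(1+9/10z)y_n
  y_{n+1}/y_n = 1 + 3/5z + 2/5z(1+9/10z) = 1 + z + 9/25z²
  R(z) = 1 + z + 9/25z².

Need |R(x)|<1, x<0.
x=-0.36: |R|=0.6867
R=1: x+9/25x²=0 ⇒ x=−25/9=-2.7778; min R=1−1/(4·9/25)=0.3056>−1
Confirm numerically:
  x=-2.648: |R|=0.87629 <1
  x=-1.944: |R|=0.41649 <1
  x=-1.724: |R|=0.34598 <1
  x=-1.721: |R|=0.34526 <1
  x=-3.113: |R|=1.37568 >1
  x=-3.052: |R|=1.30129 >1
  x=-2.908: |R|=1.13633 >1
Stable set (-2.7778, 0).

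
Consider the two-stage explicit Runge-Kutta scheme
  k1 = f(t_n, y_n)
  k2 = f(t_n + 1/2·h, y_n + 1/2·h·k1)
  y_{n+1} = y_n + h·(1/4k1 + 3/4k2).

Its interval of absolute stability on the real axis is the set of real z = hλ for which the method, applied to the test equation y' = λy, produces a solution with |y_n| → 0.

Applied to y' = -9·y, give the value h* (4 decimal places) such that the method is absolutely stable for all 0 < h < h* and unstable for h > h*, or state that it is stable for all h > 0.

(-2.6667,0); λ=-9 ⇒ h* = (8/3)/9 = 0.2963.

Test eqn y'=λy, z=hλ:
  k1=λy_n ⇒ h·k1=z·y_n;  k2=λ(1+1/2z)y_n ⇒ h·k2=z(1+1/2z)y_n
  y_{n+1}/y_n = 1 + 1/4z + 3/4z(1+1/2z) = 1 + z + 3/8z²
  so R(z) = 1 + z + 3/8z².

Solve |R(x)|<1 on ℝ⁻.
x=-1.35: |R|=0.3334
R=1: x+3/8x²=0 ⇒ x=−8/3=-2.6667; min R=1−1/(4·3/8)=0.3333>−1
Confirm numerically:
  x=-1.931: |R|=0.46729 <1
  x=-1.928: |R|=0.46594 <1
  x=-1.649: |R|=0.37070 <1
  x=-1.279: |R|=0.33444 <1
  x=-2.800: |R|=1.14000 >1
  x=-2.731: |R|=1.06589 >1
Interval (-2.6667, 0).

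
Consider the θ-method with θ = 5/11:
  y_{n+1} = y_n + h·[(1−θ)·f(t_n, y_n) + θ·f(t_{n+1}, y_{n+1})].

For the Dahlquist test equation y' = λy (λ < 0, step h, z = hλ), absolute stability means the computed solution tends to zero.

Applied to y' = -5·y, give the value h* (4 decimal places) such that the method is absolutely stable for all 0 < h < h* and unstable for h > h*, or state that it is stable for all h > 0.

Set f=λy, z=hλ:
  y_{n+1} = y_n + z·[6/11·y_n + 5/11·y_{n+1}] ⇒ (1 − 5/11z)y_{n+1} = (1 + 6/11z)y_n
  R(z) = (1 + 6/11z)/(1 − 5/11z).

Find x<0 with |R(x)|<1.
x=-0.42: |R|=0.6473
R=−1: 1+6/11x = −1+5/11x ⇒ -1/11x=2 ⇒ x=2/(-1/11)=-22.0000
Confirm numerically:
  x=-20.196: |R|=0.98389 <1
  x=-15.151: |R|=0.92105 <1
  x=-10.043: |R|=0.80467 <1
  x=-22.269: |R|=1.00220 >1
  x=-22.245: |R|=1.00200 >1
  x=-22.080: |R|=1.00066 >1
Stable set (-22.0000, 0).

(-22.0000,0); λ=-5 ⇒ h* = (22)/5 = 4.4000.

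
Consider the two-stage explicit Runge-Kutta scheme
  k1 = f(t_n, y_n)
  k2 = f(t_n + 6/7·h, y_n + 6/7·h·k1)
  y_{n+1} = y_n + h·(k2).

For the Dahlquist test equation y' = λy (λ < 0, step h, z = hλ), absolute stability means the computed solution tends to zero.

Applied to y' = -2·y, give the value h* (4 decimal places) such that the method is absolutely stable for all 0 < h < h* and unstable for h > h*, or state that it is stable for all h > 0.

(-1.1667,0); λ=-2 ⇒ h* = (7/6)/2 = 0.5833.

With y'=λy (z=hλ):
  k1=λy_n ⇒ h·k1=z·y_n;  k2=λ(1+6/7z)y_n ⇒ h·k2=z(1+6/7z)y_n
  y_{n+1}/y_n = 1 + z(1+6/7z) = 1 + z + 6/7z²
  so R(z) = 1 + z + 6/7z².

Find x<0 with |R(x)|<1.
x=-0.64: |R|=0.7111
R=1: x+6/7x²=0 ⇒ x=−7/6=-1.1667; min R=1−1/(4·6/7)=0.7083>−1
Confirm numerically:
  x=-1.143: |R|=0.97681 <1
  x=-1.132: |R|=0.96636 <1
  x=-0.576: |R|=0.70838 <1
  x=-1.687: |R|=1.75240 >1
  x=-1.529: |R|=1.47486 >1
So |R|<1 on (-1.1667, 0).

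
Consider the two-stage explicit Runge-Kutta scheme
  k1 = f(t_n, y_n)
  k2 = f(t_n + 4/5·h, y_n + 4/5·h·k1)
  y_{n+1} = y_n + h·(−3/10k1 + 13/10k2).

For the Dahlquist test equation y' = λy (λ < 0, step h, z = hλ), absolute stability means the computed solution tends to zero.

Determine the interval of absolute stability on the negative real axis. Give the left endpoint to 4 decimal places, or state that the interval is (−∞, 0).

On y'=λy, z=hλ:
  k1=λy_n ⇒ h·k1=z·y_n;  k2=λ(1+4/5z)y_n ⇒ h·k2=z(1+4/5z)y_n
  y_{n+1}/y_n = 1 − 3/10z + 13/10z(1+4/5z) = 1 + z + 26/25z²
  R(z) = 1 + z + 26/25z².

Find x<0 with |R(x)|<1.
x=-0.58: |R|=0.7699
R=1: x+26/25x²=0 ⇒ x=−25/26=-0.9615; min R=1−1/(4·26/25)=0.7596>−1
Confirm numerically:
  x=-0.687: |R|=0.80385 <1
  x=-0.543: |R|=0.76364 <1
  x=-0.507: |R|=0.76033 <1
  x=-1.331: |R|=1.51142 >1
  x=-1.329: |R|=1.50789 >1
Interval (-0.9615, 0).

z∈(-0.9615,0).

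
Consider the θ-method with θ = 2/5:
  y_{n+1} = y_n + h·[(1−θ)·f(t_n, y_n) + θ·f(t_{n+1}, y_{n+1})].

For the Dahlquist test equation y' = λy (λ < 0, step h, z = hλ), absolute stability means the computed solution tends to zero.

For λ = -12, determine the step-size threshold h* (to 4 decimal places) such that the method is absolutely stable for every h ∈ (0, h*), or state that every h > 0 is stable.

Set f=λy, z=hλ:
  y_{n+1} = y_n + z·[3/5·y_n + 2/5·y_{n+1}] ⇒ (1 − 2/5z)y_{n+1} = (1 + 3/5z)y_n
  so R(z) = (1 + 3/5z)/(1 − 2/5z).

Need |R(x)|<1, x<0.
x=-1.05: |R|=0.2606
R=−1: 1+3/5x = −1+2/5x ⇒ -1/5x=2 ⇒ x=2/(-1/5)=-10.0000
Confirm numerically:
  x=-8.127: |R|=0.91188 <1
  x=-7.319: |R|=0.86348 <1
  x=-4.035: |R|=0.54361 <1
  x=-10.389: |R|=1.01509 >1
  x=-10.064: |R|=1.00255 >1
So |R|<1 on (-10.0000, 0).

(-10.0000,0); λ=-12 ⇒ h* = (10)/12 = 0.8333.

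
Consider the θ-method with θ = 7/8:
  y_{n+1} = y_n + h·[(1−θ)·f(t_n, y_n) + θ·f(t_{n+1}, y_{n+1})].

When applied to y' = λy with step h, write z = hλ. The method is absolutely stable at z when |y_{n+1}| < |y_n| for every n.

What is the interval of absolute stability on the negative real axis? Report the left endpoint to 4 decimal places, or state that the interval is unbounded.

Set f=λy, z=hλ:
  y_{n+1} = y_n + z·[1/8·y_n + 7/8·y_{n+1}] ⇒ (1 − 7/8z)y_{n+1} = (1 + 1/8z)y_n
  ⇒ R(z) = (1 + 1/8z)/(1 − 7/8z).

Boundary: |R(x)|=1, x<0.
x=-0.34: |R|=0.7380
x=-2: |R|=0.2727
x=-10: |R|=0.0256
x=-100: |R|=0.1299
θ=7/8≥1/2 ⇒ |1+1/8x|<|1−7/8x| ∀x<0 ⇒ interval (−∞,0).

unbounded; (−∞, 0).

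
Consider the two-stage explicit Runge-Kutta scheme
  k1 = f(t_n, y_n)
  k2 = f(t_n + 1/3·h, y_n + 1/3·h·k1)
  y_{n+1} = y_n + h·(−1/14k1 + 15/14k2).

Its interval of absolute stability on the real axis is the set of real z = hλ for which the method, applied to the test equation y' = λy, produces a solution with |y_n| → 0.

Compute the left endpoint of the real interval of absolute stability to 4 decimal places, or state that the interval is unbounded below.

left endpoint -2.8000.

With y'=λy (z=hλ):
  k1=λy_n ⇒ h·k1=z·y_n;  k2=λ(1+1/3z)y_n ⇒ h·k2=z(1+1/3z)y_n
  y_{n+1}/y_n = 1 − 1/14z + 15/14z(1+1/3z) = 1 + z + 5/14z²
  so R(z) = 1 + z + 5/14z².

Boundary: |R(x)|=1, x<0.
x=-1: |R|=0.3571
R=1: x+5/14x²=0 ⇒ x=−14/5=-2.8000; min R=1−1/(4·5/14)=0.3000>−1
Confirm numerically:
  x=-2.565: |R|=0.78472 <1
  x=-2.416: |R|=0.66866 <1
  x=-1.591: |R|=0.31303 <1
  x=-3.326: |R|=1.62481 >1
  x=-2.825: |R|=1.02522 >1
So |R|<1 on (-2.8000, 0).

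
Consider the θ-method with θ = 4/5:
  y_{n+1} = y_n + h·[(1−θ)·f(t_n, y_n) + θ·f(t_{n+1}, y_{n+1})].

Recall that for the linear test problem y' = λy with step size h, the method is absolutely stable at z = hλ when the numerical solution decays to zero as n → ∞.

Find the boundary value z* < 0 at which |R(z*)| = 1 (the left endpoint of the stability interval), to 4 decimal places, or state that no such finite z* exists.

(−∞, 0) — no finite endpoint.

With y'=λy (z=hλ):
  y_{n+1} = y_n + z·[1/5·y_n + 4/5·y_{n+1}] ⇒ (1 − 4/5z)y_{n+1} = (1 + 1/5z)y_n
  so R(z) = (1 + 1/5z)/(1 − 4/5z).

Solve |R(x)|<1 on ℝ⁻.
x=-0.37: |R|=0.7145
x=-2: |R|=0.2308
x=-10: |R|=0.1111
x=-100: |R|=0.2346
θ=4/5≥1/2 ⇒ |1+1/5x|<|1−4/5x| ∀x<0 ⇒ unbounded interval.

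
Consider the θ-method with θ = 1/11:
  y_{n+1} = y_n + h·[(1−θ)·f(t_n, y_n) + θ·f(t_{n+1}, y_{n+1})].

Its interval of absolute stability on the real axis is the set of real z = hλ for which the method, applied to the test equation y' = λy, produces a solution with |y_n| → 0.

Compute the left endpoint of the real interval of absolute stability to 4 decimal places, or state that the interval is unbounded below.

left endpoint -2.4444.

On y'=λy, z=hλ:
  y_{n+1} = y_n + z·[10/11·y_n + 1/11·y_{n+1}] ⇒ (1 − 1/11z)y_{n+1} = (1 + 10/11z)y_n
  so R(z) = (1 + 10/11z)/(1 − 1/11z).

Boundary: |R(x)|=1, x<0.
x=-1.31: |R|=0.1706
R=−1: 1+10/11x = −1+1/11x ⇒ -9/11x=2 ⇒ x=2/(-9/11)=-2.4444
Confirm numerically:
  x=-1.642: |R|=0.42873 <1
  x=-1.487: |R|=0.30992 <1
  x=-1.232: |R|=0.10791 <1
  x=-1.052: |R|=0.03983 <1
  x=-2.914: |R|=1.30372 >1
  x=-2.851: |R|=1.26417 >1
Interval (-2.4444, 0).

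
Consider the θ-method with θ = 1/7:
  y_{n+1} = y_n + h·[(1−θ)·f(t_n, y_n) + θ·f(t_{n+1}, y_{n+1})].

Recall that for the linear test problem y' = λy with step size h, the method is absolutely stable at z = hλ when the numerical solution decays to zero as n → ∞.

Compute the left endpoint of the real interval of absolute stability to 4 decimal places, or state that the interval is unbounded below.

z* = -2.8000.

With y'=λy (z=hλ):
  y_{n+1} = y_n + z·[6/7·y_n + 1/7·y_{n+1}] ⇒ (1 − 1/7z)y_{n+1} = (1 + 6/7z)y_n
  ⇒ R(z) = (1 + 6/7z)/(1 − 1/7z).

Solve |R(x)|<1 on ℝ⁻.
x=-0.95: |R|=0.1635
R=−1: 1+6/7x = −1+1/7x ⇒ -5/7x=2 ⇒ x=2/(-5/7)=-2.8000
Confirm numerically:
  x=-2.430: |R|=0.80382 <1
  x=-2.411: |R|=0.79333 <1
  x=-1.890: |R|=0.48819 <1
  x=-1.366: |R|=0.14296 <1
  x=-3.164: |R|=1.17906 >1
  x=-2.974: |R|=1.08723 >1
Interval (-2.8000, 0).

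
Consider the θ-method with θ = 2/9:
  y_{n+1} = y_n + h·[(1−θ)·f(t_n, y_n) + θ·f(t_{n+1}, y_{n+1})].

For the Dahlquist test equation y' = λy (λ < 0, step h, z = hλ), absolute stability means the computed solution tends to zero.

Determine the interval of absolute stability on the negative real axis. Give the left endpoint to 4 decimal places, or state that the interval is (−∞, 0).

Set f=λy, z=hλ:
  y_{n+1} = y_n + z·[7/9·y_n + 2/9·y_{n+1}] ⇒ (1 − 2/9z)y_{n+1} = (1 + 7/9z)y_n
  ⇒ R(z) = (1 + 7/9z)/(1 − 2/9z).

Need |R(x)|<1, x<0.
x=-1.41: |R|=0.0736
R=−1: 1+7/9x = −1+2/9x ⇒ -5/9x=2 ⇒ x=2/(-5/9)=-3.6000
Confirm numerically:
  x=-3.481: |R|=0.96272 <1
  x=-2.264: |R|=0.50621 <1
  x=-1.783: |R|=0.27702 <1
  x=-3.648: |R|=1.01473 >1
  x=-3.638: |R|=1.01167 >1
So |R|<1 on (-3.6000, 0).

(-3.6000, 0).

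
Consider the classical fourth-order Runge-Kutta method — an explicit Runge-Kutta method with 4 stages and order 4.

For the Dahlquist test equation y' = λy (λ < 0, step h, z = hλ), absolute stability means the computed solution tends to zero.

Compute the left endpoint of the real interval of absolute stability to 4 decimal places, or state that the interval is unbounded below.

z* = -2.7853.

On y'=λy, z=hλ:
  order 4, 4-stage ⇒ R(z)=1+z+z^2/2+z^3/6+z^4/24
  (e.g. R(-1.35)=0.28958, |R|=0.28958)

Need |R(x)|<1, x<0.
x=-1.35: |R|=0.2896
|R(-1.81)|=0.2870 |R(-1.59)|=0.2704 |R(-1.38)|=0.2853
Bisect:
  x_lo=-3.3685 |R|=2.2991  x_hi=-0.2008 |R|=0.8181
  mid=-1.78463 |R|=0.28316 →hi
  mid=-2.57656 |R|=0.72827 →hi
  mid=-2.97252 |R|=1.32098 →lo
  mid=-2.77454 |R|=0.98390 →hi
  mid=-2.87353 |R|=1.14139 →lo
  mid=-2.82403 |R|=1.06000 →lo
  mid=-2.79929 |R|=1.02130 →lo
  ...
  [-2.78537,-2.78517] ⇒ x*=-2.7853
Stable set (-2.7853, 0).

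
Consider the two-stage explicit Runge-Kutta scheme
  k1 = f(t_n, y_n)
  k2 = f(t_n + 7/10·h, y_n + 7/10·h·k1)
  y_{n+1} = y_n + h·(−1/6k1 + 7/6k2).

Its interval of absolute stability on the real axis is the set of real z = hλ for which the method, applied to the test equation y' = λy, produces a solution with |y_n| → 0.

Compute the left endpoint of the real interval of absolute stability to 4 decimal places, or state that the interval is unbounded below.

z* = -1.2245.

Set f=λy, z=hλ:
  k1=λy_n ⇒ h·k1=z·y_n;  k2=λ(1+7/10z)y_n ⇒ h·k2=z(1+7/10z)y_n
  y_{n+1}/y_n = 1 − 1/6z + 7/6z(1+7/10z) = 1 + z + 49/60z²
  Hence R(z) = 1 + z + 49/60z².

Solve |R(x)|<1 on ℝ⁻.
x=-0.5: |R|=0.7042
R=1: x+49/60x²=0 ⇒ x=−60/49=-1.2245; min R=1−1/(4·49/60)=0.6939>−1
Confirm numerically:
  x=-0.967: |R|=0.79666 <1
  x=-0.744: |R|=0.70805 <1
  x=-0.731: |R|=0.70539 <1
  x=-1.819: |R|=1.88315 >1
  x=-1.673: |R|=1.61279 >1
  x=-1.468: |R|=1.29194 >1
Interval (-1.2245, 0).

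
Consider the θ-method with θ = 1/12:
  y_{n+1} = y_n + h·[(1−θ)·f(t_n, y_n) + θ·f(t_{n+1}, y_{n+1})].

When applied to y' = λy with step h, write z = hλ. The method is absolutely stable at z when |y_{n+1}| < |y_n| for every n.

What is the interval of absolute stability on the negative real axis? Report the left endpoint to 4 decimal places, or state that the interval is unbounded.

(-2.4000, 0).

On y'=λy, z=hλ:
  y_{n+1} = y_n + z·[11/12·y_n + 1/12·y_{n+1}] ⇒ (1 − 1/12z)y_{n+1} = (1 + 11/12z)y_n
  so R(z) = (1 + 11/12z)/(1 − 1/12z).

Need |R(x)|<1, x<0.
x=-0.96: |R|=0.1111
R=−1: 1+11/12x = −1+1/12x ⇒ -5/6x=2 ⇒ x=2/(-5/6)=-2.4000
Confirm numerically:
  x=-2.302: |R|=0.93148 <1
  x=-2.182: |R|=0.84628 <1
  x=-2.087: |R|=0.77781 <1
  x=-1.718: |R|=0.50284 <1
  x=-2.839: |R|=1.29584 >1
Interval (-2.4000, 0).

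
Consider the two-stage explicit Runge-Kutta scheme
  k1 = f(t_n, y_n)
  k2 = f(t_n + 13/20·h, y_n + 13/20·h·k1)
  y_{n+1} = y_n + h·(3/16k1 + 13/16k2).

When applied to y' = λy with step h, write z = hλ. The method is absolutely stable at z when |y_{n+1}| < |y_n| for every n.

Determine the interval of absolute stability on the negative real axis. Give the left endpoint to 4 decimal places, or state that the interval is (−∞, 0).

On y'=λy, z=hλ:
  k1=λy_n ⇒ h·k1=z·y_n;  k2=λ(1+13/20z)y_n ⇒ h·k2=z(1+13/20z)y_n
  y_{n+1}/y_n = 1 + 3/16z + 13/16z(1+13/20z) = 1 + z + 169/320z²
  ⇒ R(z) = 1 + z + 169/320z².

Boundary: |R(x)|=1, x<0.
x=-0.61: |R|=0.5865
R=1: x+169/320x²=0 ⇒ x=−320/169=-1.8935; min R=1−1/(4·169/320)=0.5266>−1
Confirm numerically:
  x=-1.567: |R|=0.72981 <1
  x=-1.169: |R|=0.55272 <1
  x=-0.804: |R|=0.53739 <1
  x=-2.457: |R|=1.73121 >1
  x=-2.400: |R|=1.64200 >1
  x=-2.282: |R|=1.46822 >1
So |R|<1 on (-1.8935, 0).

z∈(-1.8935,0).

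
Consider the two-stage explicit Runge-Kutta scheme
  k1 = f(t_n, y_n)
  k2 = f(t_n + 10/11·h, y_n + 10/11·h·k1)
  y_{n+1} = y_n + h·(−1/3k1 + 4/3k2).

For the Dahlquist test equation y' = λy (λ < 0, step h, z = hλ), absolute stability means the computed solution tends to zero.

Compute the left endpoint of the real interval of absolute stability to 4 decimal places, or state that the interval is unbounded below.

z* = -0.8250.

On y'=λy, z=hλ:
  k1=λy_n ⇒ h·k1=z·y_n;  k2=λ(1+10/11z)y_n ⇒ h·k2=z(1+10/11z)y_n
  y_{n+1}/y_n = 1 − 1/3z + 4/3z(1+10/11z) = 1 + z + 40/33z²
  R(z) = 1 + z + 40/33z².

Solve |R(x)|<1 on ℝ⁻.
x=-1.55: |R|=2.3621
R=1: x+40/33x²=0 ⇒ x=−33/40=-0.8250; min R=1−1/(4·40/33)=0.7937>−1
Confirm numerically:
  x=-0.746: |R|=0.92856 <1
  x=-0.520: |R|=0.80776 <1
  x=-0.480: |R|=0.79927 <1
  x=-0.996: |R|=1.20644 >1
  x=-0.994: |R|=1.20362 >1
  x=-0.973: |R|=1.17455 >1
So |R|<1 on (-0.8250, 0).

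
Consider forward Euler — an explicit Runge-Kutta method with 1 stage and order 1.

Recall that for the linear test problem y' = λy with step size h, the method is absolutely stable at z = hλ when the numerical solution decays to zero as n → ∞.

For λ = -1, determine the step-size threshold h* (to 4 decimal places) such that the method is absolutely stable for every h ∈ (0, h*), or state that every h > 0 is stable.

(-2.0000,0); λ=-1 ⇒ h* = 2.0000.

Set f=λy, z=hλ:
  order 1, 1-stage ⇒ R(z)=1+z
  (e.g. R(-0.61)=0.39000, |R|=0.39000)

Find x<0 with |R(x)|<1.
x=-0.61: |R|=0.3900
|R(-1.82)|=0.8200 |R(-1.57)|=0.5700 |R(-0.81)|=0.1900
Bisect:
  x_lo=-2.4853 |R|=1.4853  x_hi=-0.3842 |R|=0.6158
  mid=-1.43474 |R|=0.43474 →hi
  mid=-1.96003 |R|=0.96003 →hi
  mid=-2.22268 |R|=1.22268 →lo
  mid=-2.09135 |R|=1.09135 →lo
  mid=-2.02569 |R|=1.02569 →lo
  mid=-1.99286 |R|=0.99286 →hi
  mid=-2.00928 |R|=1.00928 →lo
  mid=-2.00107 |R|=1.00107 →lo
  mid=-1.99697 |R|=0.99697 →hi
  mid=-1.99902 |R|=0.99902 →hi
  ...
  [-2.00004,-1.99992] ⇒ x*=-2.0000
Interval (-2.0000, 0).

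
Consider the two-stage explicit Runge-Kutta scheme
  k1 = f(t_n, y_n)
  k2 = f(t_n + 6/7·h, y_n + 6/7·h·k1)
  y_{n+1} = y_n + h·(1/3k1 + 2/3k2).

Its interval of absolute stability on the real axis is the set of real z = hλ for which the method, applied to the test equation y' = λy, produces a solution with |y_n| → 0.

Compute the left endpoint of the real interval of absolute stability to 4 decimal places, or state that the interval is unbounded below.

With y'=λy (z=hλ):
  k1=λy_n ⇒ h·k1=z·y_n;  k2=λ(1+6/7z)y_n ⇒ h·k2=z(1+6/7z)y_n
  y_{n+1}/y_n = 1 + 1/3z + 2/3z(1+6/7z) = 1 + z + 4/7z²
  so R(z) = 1 + z + 4/7z².

Find x<0 with |R(x)|<1.
x=-1.07: |R|=0.5842
R=1: x+4/7x²=0 ⇒ x=−7/4=-1.7500; min R=1−1/(4·4/7)=0.5625>−1
Confirm numerically:
  x=-1.489: |R|=0.77793 <1
  x=-1.113: |R|=0.59487 <1
  x=-0.980: |R|=0.56880 <1
  x=-0.774: |R|=0.56833 <1
  x=-2.332: |R|=1.77556 >1
  x=-2.031: |R|=1.32612 >1
  x=-1.996: |R|=1.28058 >1
So |R|<1 on (-1.7500, 0).

left endpoint -1.7500.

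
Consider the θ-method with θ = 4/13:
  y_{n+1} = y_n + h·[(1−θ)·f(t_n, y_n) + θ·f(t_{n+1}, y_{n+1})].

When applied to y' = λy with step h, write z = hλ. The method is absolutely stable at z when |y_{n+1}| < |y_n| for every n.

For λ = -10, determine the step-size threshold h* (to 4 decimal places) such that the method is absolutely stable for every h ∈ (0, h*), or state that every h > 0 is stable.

(-5.2000,0); λ=-10 ⇒ h* = (26/5)/10 = 0.5200.

With y'=λy (z=hλ):
  y_{n+1} = y_n + z·[9/13·y_n + 4/13·y_{n+1}] ⇒ (1 − 4/13z)y_{n+1} = (1 + 9/13z)y_n
  R(z) = (1 + 9/13z)/(1 − 4/13z).

Need |R(x)|<1, x<0.
x=-1.36: |R|=0.0412
R=−1: 1+9/13x = −1+4/13x ⇒ -5/13x=2 ⇒ x=2/(-5/13)=-5.2000
Confirm numerically:
  x=-4.482: |R|=0.88392 <1
  x=-4.132: |R|=0.81915 <1
  x=-3.691: |R|=0.72825 <1
  x=-5.682: |R|=1.06745 >1
  x=-5.540: |R|=1.04835 >1
  x=-5.240: |R|=1.00589 >1
So |R|<1 on (-5.2000, 0).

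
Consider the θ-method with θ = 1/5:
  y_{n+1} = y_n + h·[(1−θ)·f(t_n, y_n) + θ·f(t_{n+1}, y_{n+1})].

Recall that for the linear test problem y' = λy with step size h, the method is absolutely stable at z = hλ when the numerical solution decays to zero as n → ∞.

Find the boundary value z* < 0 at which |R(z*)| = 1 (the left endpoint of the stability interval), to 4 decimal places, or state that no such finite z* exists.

z* = -3.3333.

With y'=λy (z=hλ):
  y_{n+1} = y_n + z·[4/5·y_n + 1/5·y_{n+1}] ⇒ (1 − 1/5z)y_{n+1} = (1 + 4/5z)y_n
  R(z) = (1 + 4/5z)/(1 − 1/5z).

Find x<0 with |R(x)|<1.
x=-1.55: |R|=0.1832
R=−1: 1+4/5x = −1+1/5x ⇒ -3/5x=2 ⇒ x=2/(-3/5)=-3.3333
Confirm numerically:
  x=-2.809: |R|=0.79857 <1
  x=-1.994: |R|=0.42551 <1
  x=-1.964: |R|=0.41011 <1
  x=-1.603: |R|=0.21384 <1
  x=-3.877: |R|=1.18373 >1
  x=-3.375: |R|=1.01493 >1
Stable set (-3.3333, 0).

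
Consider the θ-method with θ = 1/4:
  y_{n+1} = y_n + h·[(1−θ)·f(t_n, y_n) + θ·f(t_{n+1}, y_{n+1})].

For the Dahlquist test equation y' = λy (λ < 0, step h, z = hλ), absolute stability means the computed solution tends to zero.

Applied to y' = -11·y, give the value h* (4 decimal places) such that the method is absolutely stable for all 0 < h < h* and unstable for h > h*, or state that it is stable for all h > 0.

(-4.0000,0); λ=-11 ⇒ h* = (4)/11 = 0.3636.

On y'=λy, z=hλ:
  y_{n+1} = y_n + z·[3/4·y_n + 1/4·y_{n+1}] ⇒ (1 − 1/4z)y_{n+1} = (1 + 3/4z)y_n
  R(z) = (1 + 3/4z)/(1 − 1/4z).

Find x<0 with |R(x)|<1.
x=-1.12: |R|=0.1250
R=−1: 1+3/4x = −1+1/4x ⇒ -1/2x=2 ⇒ x=2/(-1/2)=-4.0000
Confirm numerically:
  x=-2.995: |R|=0.71265 <1
  x=-2.721: |R|=0.61940 <1
  x=-2.210: |R|=0.42351 <1
  x=-4.461: |R|=1.10897 >1
  x=-4.099: |R|=1.02445 >1
So |R|<1 on (-4.0000, 0).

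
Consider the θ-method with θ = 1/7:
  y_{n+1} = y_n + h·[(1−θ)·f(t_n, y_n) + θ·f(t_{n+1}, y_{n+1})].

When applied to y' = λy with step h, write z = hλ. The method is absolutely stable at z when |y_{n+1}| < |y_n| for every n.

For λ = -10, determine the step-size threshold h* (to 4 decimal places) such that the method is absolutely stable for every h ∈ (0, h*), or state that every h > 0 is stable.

Test eqn y'=λy, z=hλ:
  y_{n+1} = y_n + z·[6/7·y_n + 1/7·y_{n+1}] ⇒ (1 − 1/7z)y_{n+1} = (1 + 6/7z)y_n
  so R(z) = (1 + 6/7z)/(1 − 1/7z).

Need |R(x)|<1, x<0.
x=-1.23: |R|=0.0462
R=−1: 1+6/7x = −1+1/7x ⇒ -5/7x=2 ⇒ x=2/(-5/7)=-2.8000
Confirm numerically:
  x=-2.289: |R|=0.72494 <1
  x=-1.470: |R|=0.21488 <1
  x=-1.308: |R|=0.10207 <1
  x=-2.895: |R|=1.04800 >1
  x=-2.887: |R|=1.04400 >1
Interval (-2.8000, 0).

(-2.8000,0); λ=-10 ⇒ h* = (14/5)/10 = 0.2800.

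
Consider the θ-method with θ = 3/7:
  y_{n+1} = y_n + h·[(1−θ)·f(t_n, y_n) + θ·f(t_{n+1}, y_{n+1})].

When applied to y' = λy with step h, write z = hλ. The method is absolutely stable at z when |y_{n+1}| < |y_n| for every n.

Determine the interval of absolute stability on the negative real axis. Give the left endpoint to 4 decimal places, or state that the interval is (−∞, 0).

z∈(-14.0000,0).

On y'=λy, z=hλ:
  y_{n+1} = y_n + z·[4/7·y_n + 3/7·y_{n+1}] ⇒ (1 − 3/7z)y_{n+1} = (1 + 4/7z)y_n
  ⇒ R(z) = (1 + 4/7z)/(1 − 3/7z).

Find x<0 with |R(x)|<1.
x=-0.81: |R|=0.3987
R=−1: 1+4/7x = −1+3/7x ⇒ -1/7x=2 ⇒ x=2/(-1/7)=-14.0000
Confirm numerically:
  x=-9.848: |R|=0.88638 <1
  x=-9.645: |R|=0.87881 <1
  x=-6.453: |R|=0.71368 <1
  x=-14.412: |R|=1.00820 >1
  x=-14.354: |R|=1.00707 >1
Stable set (-14.0000, 0).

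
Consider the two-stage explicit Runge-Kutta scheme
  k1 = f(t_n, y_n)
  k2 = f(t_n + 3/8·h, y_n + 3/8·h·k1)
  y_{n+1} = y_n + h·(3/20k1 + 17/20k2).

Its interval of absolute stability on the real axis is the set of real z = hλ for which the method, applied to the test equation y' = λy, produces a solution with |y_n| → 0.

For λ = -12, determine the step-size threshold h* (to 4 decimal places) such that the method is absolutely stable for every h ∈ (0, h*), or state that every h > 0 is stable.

Set f=λy, z=hλ:
  k1=λy_n ⇒ h·k1=z·y_n;  k2=λ(1+3/8z)y_n ⇒ h·k2=z(1+3/8z)y_n
  y_{n+1}/y_n = 1 + 3/20z + 17/20z(1+3/8z) = 1 + z + 51/160z²
  Hence R(z) = 1 + z + 51/160z².

Need |R(x)|<1, x<0.
x=-0.46: |R|=0.6074
R=1: x+51/160x²=0 ⇒ x=−160/51=-3.1373; min R=1−1/(4·51/160)=0.2157>−1
Confirm numerically:
  x=-2.965: |R|=0.83720 <1
  x=-2.510: |R|=0.49816 <1
  x=-2.259: |R|=0.36761 <1
  x=-1.397: |R|=0.22508 <1
  x=-3.489: |R|=1.39118 >1
  x=-3.400: |R|=1.28475 >1
  x=-3.340: |R|=1.21585 >1
Interval (-3.1373, 0).

(-3.1373,0); λ=-12 ⇒ h* = (160/51)/12 = 0.2614.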